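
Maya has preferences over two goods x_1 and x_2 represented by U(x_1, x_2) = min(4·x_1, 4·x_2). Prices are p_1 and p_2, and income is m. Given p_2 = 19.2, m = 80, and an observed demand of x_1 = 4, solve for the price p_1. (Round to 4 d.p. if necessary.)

p_1 = 0.8

With perfect complements, no substitution: consume in ratio x_1:x_2 = 4:4.
Budget: p_1·x_1 + p_2·x_1 = m, so (4·p_1 + 4·p_2)·x_1 = 4·m.
Demand: x_1*(p_1,p_2,m) = 4·m/(4·p_1 + 4·p_2), x_2* = 4·m/(4·p_1 + 4·p_2).
Set x_1* = 4 in the demand function and solve for p_1: p_1 = 0.8.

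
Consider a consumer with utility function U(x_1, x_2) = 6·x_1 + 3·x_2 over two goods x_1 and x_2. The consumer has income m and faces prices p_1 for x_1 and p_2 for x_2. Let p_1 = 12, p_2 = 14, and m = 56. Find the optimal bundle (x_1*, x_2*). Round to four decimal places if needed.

Numerically: x_1* = 4.6667, x_2* = 0.

x_1* = 4.6667, x_2* = 0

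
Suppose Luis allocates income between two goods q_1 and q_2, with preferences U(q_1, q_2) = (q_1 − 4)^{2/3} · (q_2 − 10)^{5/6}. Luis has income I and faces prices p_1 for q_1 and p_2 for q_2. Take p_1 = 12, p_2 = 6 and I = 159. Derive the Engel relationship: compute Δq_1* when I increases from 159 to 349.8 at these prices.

This is Cobb-Douglas in (q_1−4, q_2−10): tangency gives 2/3·p_2·(q_2−10) = 5/6·p_1·(q_1−4).
Substituting into the budget: q_1* = 4 + 4/9·(I − 4·p_1 − 10·p_2)/p_1, and q_2* = 10 + 5/9·(…)/p_2.
Discretionary income = 159 − 4·12 − 10·6 = 51; q_1* = 4 + 4/9·51/12 = 5.8889.
At I' = 349.8: q_1* = 12.9556. Change: 12.9556 − 5.8889 = 7.0667.

Δq_1* = 7.0667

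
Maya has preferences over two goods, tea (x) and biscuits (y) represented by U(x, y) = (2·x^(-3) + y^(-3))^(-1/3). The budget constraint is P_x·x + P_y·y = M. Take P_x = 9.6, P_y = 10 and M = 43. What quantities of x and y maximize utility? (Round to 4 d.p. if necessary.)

From the CES first-order condition, 2·(y/x)^(4) = P_x/P_y.
Solve for the ratio: y/x = [(1/2)·P_x/P_y]^(0.25).
Substitute y = (y/x)·x into the budget: x* = M/(P_x + P_y·(y/x)).
Numerically y/x = 0.832358, so x* = 43/(9.6 + 10·0.832358) = 2.3991 and y* = 0.832358·2.3991 = 1.9969.

x* = 2.3991, y* = 1.9969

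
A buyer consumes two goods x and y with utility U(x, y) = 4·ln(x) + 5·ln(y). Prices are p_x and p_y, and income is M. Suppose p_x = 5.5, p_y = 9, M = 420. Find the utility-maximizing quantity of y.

MU_x/MU_y = (4·y)/(5·x); tangency sets this equal to p_x/p_y.
So 4·p_y·y = 5·p_x·x; combined with the budget, a share 4/9 of income goes to x.
Demand: x*(p_x,p_y,M) = 4/9·M/p_x and y* = 5/9·M/p_y.
At p_x=5.5, p_y=9, M=420: y* = 5/9·420/9 = 25.9259.

y* = 25.9259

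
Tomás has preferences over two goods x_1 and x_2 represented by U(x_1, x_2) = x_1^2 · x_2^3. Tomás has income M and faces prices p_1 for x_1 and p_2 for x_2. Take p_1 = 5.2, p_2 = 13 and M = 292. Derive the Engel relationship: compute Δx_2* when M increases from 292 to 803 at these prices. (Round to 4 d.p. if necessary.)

Δx_2* = 23.5846

Demand: x_1*(p_1,p_2,M) = 0.4·M/p_1 and x_2* = 0.6·M/p_2.
At p_1=5.2, p_2=13, M=292: x_2* = 0.6·292/13 = 13.4769.
At M' = 803: x_2* = 37.0615. Change: 37.0615 − 13.4769 = 23.5846.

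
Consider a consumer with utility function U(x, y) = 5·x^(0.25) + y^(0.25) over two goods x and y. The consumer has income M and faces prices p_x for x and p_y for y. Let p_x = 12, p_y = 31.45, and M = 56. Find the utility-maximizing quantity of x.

MRS = MU_x/MU_y = 5·(y/x)^(0.75). Set equal to p_x/p_y.
Solve for the ratio: y/x = [(1/5)·p_x/p_y]^(4/3).
Substitute y = (y/x)·x into the budget: x* = M/(p_x + p_y·(y/x)).
Numerically y/x = 0.032368, so x* = 56/(12 + 31.45·0.032368) = 4.3017.

x* = 4.3017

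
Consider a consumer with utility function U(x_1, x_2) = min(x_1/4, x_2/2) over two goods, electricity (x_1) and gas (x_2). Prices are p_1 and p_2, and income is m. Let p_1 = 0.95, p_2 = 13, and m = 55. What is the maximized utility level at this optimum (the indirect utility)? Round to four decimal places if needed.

V = 1.8456

Leontief preferences: the optimum is at the kink where x_1/4 = x_2/2, i.e. x_2 = (1/2)·x_1.
Budget: p_1·x_1 + p_2·(1/2)·x_1 = m, so (4·p_1 + 2·p_2)·x_1 = 4·m.
Demand: x_1*(p_1,p_2,m) = 4·m/(4·p_1 + 2·p_2), x_2* = 2·m/(4·p_1 + 2·p_2).
Here 4·0.95 + 2·13 = 29.8, giving x_1* = 7.3826 and x_2* = 3.6913.
Utility at the optimum: U(7.3826, 3.6913) = 1.8456.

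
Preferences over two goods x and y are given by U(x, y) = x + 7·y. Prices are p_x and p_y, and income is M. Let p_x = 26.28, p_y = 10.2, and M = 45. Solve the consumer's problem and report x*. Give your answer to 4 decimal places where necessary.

Linear utility — the consumer picks whichever good has higher MU/price: 1/26.28 = 0.0381 vs 7/10.2 = 0.6863.
y gives more utility per dollar, so spend all income on y: y* = M/p_y, x* = 0.
Numerically: x* = 0, y* = 4.4118.

x* = 0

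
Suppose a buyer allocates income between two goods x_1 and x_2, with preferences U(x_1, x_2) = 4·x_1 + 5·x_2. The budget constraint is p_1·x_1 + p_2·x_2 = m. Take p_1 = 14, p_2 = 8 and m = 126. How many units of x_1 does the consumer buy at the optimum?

Linear utility — the consumer picks whichever good has higher MU/price: 4/14 = 0.2857 vs 5/8 = 0.625.
x_2 gives more utility per dollar, so spend all income on x_2: x_2* = m/p_2, x_1* = 0.
Numerically: x_1* = 0, x_2* = 15.75.

x_1* = 0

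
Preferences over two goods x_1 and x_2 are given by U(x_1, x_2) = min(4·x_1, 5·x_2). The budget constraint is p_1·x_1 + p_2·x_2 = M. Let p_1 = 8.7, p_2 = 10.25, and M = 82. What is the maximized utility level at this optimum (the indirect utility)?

Leontief preferences: the optimum is at the kink where x_1/5 = x_2/4, i.e. x_2 = (4/5)·x_1.
Budget: p_1·x_1 + p_2·(4/5)·x_1 = M, so (5·p_1 + 4·p_2)·x_1 = 5·M.
Demand: x_1*(p_1,p_2,M) = 5·M/(5·p_1 + 4·p_2), x_2* = 4·M/(5·p_1 + 4·p_2).
Here 5·8.7 + 4·10.25 = 84.5, giving x_1* = 4.8521 and x_2* = 3.8817.
Utility at the optimum: U(4.8521, 3.8817) = 19.4083.

V = 19.4083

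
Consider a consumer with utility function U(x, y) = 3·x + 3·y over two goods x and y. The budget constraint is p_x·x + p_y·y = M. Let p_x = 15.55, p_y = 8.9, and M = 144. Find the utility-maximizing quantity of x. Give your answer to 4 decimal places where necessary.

Linear utility — the consumer picks whichever good has higher MU/price: 3/15.55 = 0.1929 vs 3/8.9 = 0.3371.
y gives more utility per dollar, so spend all income on y: y* = M/p_y, x* = 0.
Numerically: x* = 0, y* = 16.1798.

x* = 0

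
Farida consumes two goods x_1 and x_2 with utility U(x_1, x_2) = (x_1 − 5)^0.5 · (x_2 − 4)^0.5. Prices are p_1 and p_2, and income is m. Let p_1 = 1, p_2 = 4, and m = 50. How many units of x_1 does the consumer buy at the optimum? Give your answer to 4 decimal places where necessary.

x_1* = 19.5

After buying the subsistence bundle (5, 4), a share 0.5 of the remaining income goes to x_1: x_1* = 5 + 0.5·(m − 5p_1 − 4p_2)/p_1.
Discretionary income = 50 − 5·1 − 4·4 = 29; x_1* = 5 + 0.5·29/1 = 19.5.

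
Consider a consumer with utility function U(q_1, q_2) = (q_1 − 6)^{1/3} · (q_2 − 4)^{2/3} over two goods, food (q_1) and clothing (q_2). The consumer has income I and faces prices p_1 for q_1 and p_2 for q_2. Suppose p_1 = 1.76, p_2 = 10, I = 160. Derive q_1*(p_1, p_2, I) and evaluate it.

Let q_1' = q_1−6, q_2' = q_2−4. MRS = (1/2)·q_2'/q_1' = p_1/p_2.
Substituting into the budget: q_1* = 6 + 1/3·(I − 6·p_1 − 4·p_2)/p_1, and q_2* = 4 + 2/3·(…)/p_2.
Discretionary income = 160 − 6·1.76 − 4·10 = 109.44; q_1* = 6 + 1/3·109.44/1.76 = 26.7273.

q_1* = 26.7273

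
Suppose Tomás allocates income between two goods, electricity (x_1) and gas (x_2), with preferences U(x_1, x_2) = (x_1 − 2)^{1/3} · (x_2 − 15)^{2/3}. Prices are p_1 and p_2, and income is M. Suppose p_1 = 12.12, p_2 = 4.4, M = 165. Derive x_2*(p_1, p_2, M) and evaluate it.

x_2* = 26.3273

After buying the subsistence bundle (2, 15), a share 1/3 of the remaining income goes to x_1: x_1* = 2 + 1/3·(M − 2p_1 − 15p_2)/p_1.
Discretionary income = 165 − 2·12.12 − 15·4.4 = 74.76; x_2* = 15 + 2/3·74.76/4.4 = 26.3273.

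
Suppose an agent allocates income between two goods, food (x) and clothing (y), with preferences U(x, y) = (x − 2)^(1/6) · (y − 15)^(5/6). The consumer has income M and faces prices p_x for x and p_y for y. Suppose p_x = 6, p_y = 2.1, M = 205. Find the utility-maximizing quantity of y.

y* = 79.0873

After buying the subsistence bundle (2, 15), a share 1/6 of the remaining income goes to x: x* = 2 + 1/6·(M − 2p_x − 15p_y)/p_x.
Discretionary income = 205 − 2·6 − 15·2.1 = 161.5; y* = 15 + 5/6·161.5/2.1 = 79.0873.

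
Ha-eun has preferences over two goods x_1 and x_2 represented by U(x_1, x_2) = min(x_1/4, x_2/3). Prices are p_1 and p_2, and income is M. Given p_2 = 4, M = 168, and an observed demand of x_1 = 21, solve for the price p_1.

With perfect complements, no substitution: consume in ratio x_1:x_2 = 4:3.
Budget: p_1·x_1 + p_2·(3/4)·x_1 = M, so (4·p_1 + 3·p_2)·x_1 = 4·M.
Demand: x_1*(p_1,p_2,M) = 4·M/(4·p_1 + 3·p_2), x_2* = 3·M/(4·p_1 + 3·p_2).
Set x_1* = 21 in the demand function and solve for p_1: p_1 = 5.

p_1 = 5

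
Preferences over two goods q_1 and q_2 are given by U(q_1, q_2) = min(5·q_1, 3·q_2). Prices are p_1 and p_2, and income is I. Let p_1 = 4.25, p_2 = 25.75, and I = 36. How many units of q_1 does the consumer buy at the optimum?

With perfect complements, no substitution: consume in ratio q_1:q_2 = 3:5.
Budget: p_1·q_1 + p_2·(5/3)·q_1 = I, so (3·p_1 + 5·p_2)·q_1 = 3·I.
Demand: q_1*(p_1,p_2,I) = 3·I/(3·p_1 + 5·p_2), q_2* = 5·I/(3·p_1 + 5·p_2).
Here 3·4.25 + 5·25.75 = 141.5, giving q_1* = 0.7633.

q_1* = 0.7633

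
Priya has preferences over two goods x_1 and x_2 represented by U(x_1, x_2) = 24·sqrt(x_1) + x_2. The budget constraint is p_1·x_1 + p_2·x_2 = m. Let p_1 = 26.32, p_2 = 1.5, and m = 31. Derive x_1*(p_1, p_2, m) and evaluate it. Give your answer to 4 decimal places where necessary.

Utility is quasi-linear in x_2; the FOC for x_1 is 12/√x_1 = p_1/p_2.
Solve: √x_1 = 12·p_2/p_1, so x_1*(p_1,p_2) = (12·p_2/p_1)², and x_2* = (m − p_1·x_1*)/p_2.
Plugging in: x_1* = (12·1.5/26.32)² = 0.4677.

x_1* = 0.4677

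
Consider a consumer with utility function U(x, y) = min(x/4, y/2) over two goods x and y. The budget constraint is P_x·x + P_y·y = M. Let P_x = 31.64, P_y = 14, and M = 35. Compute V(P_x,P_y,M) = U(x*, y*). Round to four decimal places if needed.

V = 0.2264

Demand: x*(P_x,P_y,M) = 4·M/(4·P_x + 2·P_y), y* = 2·M/(4·P_x + 2·P_y).
Here 4·31.64 + 2·14 = 154.56, giving x* = 0.9058 and y* = 0.4529.
Utility at the optimum: U(0.9058, 0.4529) = 0.2264.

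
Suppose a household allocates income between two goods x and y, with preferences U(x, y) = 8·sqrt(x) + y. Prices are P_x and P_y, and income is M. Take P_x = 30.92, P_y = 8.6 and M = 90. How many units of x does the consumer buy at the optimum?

x* = 1.2378

Thus x* = (4·P_y/P_x)² — independent of M — with the rest of income spent on y.
Plugging in: x* = (4·8.6/30.92)² = 1.2378.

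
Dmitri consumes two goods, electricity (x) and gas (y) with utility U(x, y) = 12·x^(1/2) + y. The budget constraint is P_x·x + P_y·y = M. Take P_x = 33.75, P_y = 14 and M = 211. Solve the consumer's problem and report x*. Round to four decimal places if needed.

Utility is quasi-linear in y; the FOC for x is 6/√x = P_x/P_y.
Solve: √x = 6·P_y/P_x, so x*(P_x,P_y) = (6·P_y/P_x)², and y* = (M − P_x·x*)/P_y.
Plugging in: x* = (6·14/33.75)² = 6.1946.

x* = 6.1946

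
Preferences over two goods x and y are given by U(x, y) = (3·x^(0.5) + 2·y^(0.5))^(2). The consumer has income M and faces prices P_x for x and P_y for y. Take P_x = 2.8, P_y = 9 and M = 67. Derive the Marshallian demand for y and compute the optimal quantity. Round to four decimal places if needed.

y* = 0.9043

With the ratio pinned down, the budget gives x* = M/(P_x + P_y·(y/x)) and y* = (y/x)·x*.
Numerically y/x = 0.043018, so x* = 67/(2.8 + 9·0.043018) = 21.0218 and y* = 0.043018·21.0218 = 0.9043.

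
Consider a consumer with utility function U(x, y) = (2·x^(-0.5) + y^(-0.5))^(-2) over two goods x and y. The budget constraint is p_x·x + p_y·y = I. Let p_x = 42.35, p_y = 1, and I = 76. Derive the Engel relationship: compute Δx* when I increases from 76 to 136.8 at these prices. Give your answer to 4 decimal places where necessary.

From the CES first-order condition, 2·(y/x)^(1.5) = p_x/p_y.
Hence y/x = ((1/2)·p_x/p_y)^(1/(1.5)), i.e. raised to the 2/3 power.
With the ratio pinned down, the budget gives x* = I/(p_x + p_y·(y/x)) and y* = (y/x)·x*.
Numerically y/x = 7.653891, so x* = 76/(42.35 + 1·7.653891) = 1.5199.
At I' = 136.8: x* = 2.7358. Change: 2.7358 − 1.5199 = 1.2159.

Δx* = 1.2159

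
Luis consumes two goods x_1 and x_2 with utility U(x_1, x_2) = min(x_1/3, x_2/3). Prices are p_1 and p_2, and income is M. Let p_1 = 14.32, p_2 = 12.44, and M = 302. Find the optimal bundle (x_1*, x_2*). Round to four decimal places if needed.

x_1* = 11.2855, x_2* = 11.2855

Here 3·14.32 + 3·12.44 = 80.28, giving x_1* = 11.2855 and x_2* = 11.2855.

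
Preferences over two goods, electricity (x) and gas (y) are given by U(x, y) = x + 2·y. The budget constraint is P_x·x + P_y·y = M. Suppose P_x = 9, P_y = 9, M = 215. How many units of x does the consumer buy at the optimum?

Linear utility — the consumer picks whichever good has higher MU/price: 1/9 = 0.1111 vs 2/9 = 0.2222.
y gives more utility per dollar, so spend all income on y: y* = M/P_y, x* = 0.
Numerically: x* = 0, y* = 23.8889.

x* = 0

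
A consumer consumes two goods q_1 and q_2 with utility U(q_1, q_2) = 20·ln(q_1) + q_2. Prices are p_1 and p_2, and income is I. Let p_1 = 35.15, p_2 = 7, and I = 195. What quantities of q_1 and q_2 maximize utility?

q_1* = 3.9829, q_2* = 7.8571

MU_q_1 = 20/q_1, MU_q_2 = 1. Tangency: 20/q_1 = p_1/p_2.
So q_1*(p_1,p_2) = 20·p_2/p_1, independent of income; and q_2* = (I − 20·p_2)/p_2.
At the given prices: q_1* = 20·7/35.15 = 3.9829, and q_2* = 7.8571.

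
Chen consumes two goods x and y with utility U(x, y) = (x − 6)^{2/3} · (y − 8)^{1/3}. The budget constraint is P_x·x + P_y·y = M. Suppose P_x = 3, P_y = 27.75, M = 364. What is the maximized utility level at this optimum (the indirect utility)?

This is Cobb-Douglas in (x−6, y−8): tangency gives 2/3·P_y·(y−8) = 1/3·P_x·(x−6).
Substituting into the budget: x* = 6 + 2/3·(M − 6·P_x − 8·P_y)/P_x, and y* = 8 + 1/3·(…)/P_y.
Discretionary income = 364 − 6·3 − 8·27.75 = 124; x* = 6 + 2/3·124/3 = 33.5556; y* = 8 + 1/3·124/27.75 = 9.4895.
Utility at the optimum: U(33.5556, 9.4895) = 10.4188.

V = 10.4188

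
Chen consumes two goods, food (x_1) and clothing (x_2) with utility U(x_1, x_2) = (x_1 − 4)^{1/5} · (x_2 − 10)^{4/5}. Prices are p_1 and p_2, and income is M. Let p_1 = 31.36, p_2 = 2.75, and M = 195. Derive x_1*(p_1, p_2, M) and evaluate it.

x_1* = 4.2682

This is Cobb-Douglas in (x_1−4, x_2−10): tangency gives 0.2·p_2·(x_2−10) = 0.8·p_1·(x_1−4).
After buying the subsistence bundle (4, 10), a share 0.2 of the remaining income goes to x_1: x_1* = 4 + 0.2·(M − 4p_1 − 10p_2)/p_1.
Discretionary income = 195 − 4·31.36 − 10·2.75 = 42.06; x_1* = 4 + 0.2·42.06/31.36 = 4.2682.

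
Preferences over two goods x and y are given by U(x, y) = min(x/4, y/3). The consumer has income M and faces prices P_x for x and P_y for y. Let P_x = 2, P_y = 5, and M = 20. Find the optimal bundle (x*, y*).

x* = 3.4783, y* = 2.6087

With perfect complements, no substitution: consume in ratio x:y = 4:3.
Budget: P_x·x + P_y·(3/4)·x = M, so (4·P_x + 3·P_y)·x = 4·M.
Demand: x*(P_x,P_y,M) = 4·M/(4·P_x + 3·P_y), y* = 3·M/(4·P_x + 3·P_y).
Here 4·2 + 3·5 = 23, giving x* = 3.4783 and y* = 2.6087.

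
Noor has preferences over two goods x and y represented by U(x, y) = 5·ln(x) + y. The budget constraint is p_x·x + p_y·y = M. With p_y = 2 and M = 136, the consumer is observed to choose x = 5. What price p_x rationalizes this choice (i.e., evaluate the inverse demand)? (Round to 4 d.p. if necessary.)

Set MRS = p_x/p_y: (5/x)/1 = p_x/p_y.
So x*(p_x,p_y) = 5·p_y/p_x, independent of income; and y* = (M − 5·p_y)/p_y.
Set x* = 5 in the demand function and solve for p_x: p_x = 2.

p_x = 2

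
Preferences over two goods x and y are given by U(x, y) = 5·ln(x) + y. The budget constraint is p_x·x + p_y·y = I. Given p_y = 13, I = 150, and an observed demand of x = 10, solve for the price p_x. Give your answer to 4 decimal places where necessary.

p_x = 6.5

Set MRS = p_x/p_y: (5/x)/1 = p_x/p_y.
So x*(p_x,p_y) = 5·p_y/p_x, independent of income; and y* = (I − 5·p_y)/p_y.
Set x* = 10 in the demand function and solve for p_x: p_x = 6.5.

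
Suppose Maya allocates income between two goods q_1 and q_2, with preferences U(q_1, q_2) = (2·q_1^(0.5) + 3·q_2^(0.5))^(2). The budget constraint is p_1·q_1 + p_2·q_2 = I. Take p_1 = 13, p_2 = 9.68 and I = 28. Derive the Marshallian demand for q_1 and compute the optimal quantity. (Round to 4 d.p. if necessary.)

q_1* = 0.5356

With the ratio pinned down, the budget gives q_1* = I/(p_1 + p_2·(q_2/q_1)) and q_2* = (q_2/q_1)·q_1*.
Numerically q_2/q_1 = 4.05806, so q_1* = 28/(13 + 9.68·4.05806) = 0.5356.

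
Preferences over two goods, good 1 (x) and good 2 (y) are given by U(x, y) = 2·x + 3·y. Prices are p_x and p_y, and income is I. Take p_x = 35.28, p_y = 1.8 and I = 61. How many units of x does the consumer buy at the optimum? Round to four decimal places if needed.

x* = 0

Perfect substitutes: compare marginal utility per dollar. 2/p_x vs 3/p_y → 0.0567 vs 1.6667.
y gives more utility per dollar, so spend all income on y: y* = I/p_y, x* = 0.
Numerically: x* = 0, y* = 33.8889.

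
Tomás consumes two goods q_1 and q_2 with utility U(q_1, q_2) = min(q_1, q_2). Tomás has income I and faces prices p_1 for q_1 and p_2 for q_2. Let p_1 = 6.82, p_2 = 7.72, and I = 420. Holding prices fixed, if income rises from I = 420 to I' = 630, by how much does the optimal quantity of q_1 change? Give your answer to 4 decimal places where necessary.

Δq_1* = 14.4429

With perfect complements, no substitution: consume in ratio q_1:q_2 = 1:1.
Budget: p_1·q_1 + p_2·q_1 = I, so (p_1 + p_2)·q_1 = I.
Demand: q_1*(p_1,p_2,I) = I/(p_1 + p_2), q_2* = I/(p_1 + p_2).
Here 6.82 + 7.72 = 14.54, giving q_1* = 28.8858.
At I' = 630: q_1* = 43.3287. Change: 43.3287 − 28.8858 = 14.4429.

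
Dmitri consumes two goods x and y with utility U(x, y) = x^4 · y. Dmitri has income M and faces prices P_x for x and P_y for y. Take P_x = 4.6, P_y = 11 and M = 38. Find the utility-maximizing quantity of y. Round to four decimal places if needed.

y* = 0.6909

Tangency: MRS = 4·y/x = P_x/P_y.
Rearranging, P_y·y = (1/4)·P_x·x. Substituting into the budget gives P_x·x·(1 + (1/4)) = M.
Demand: x*(P_x,P_y,M) = 0.8·M/P_x and y* = 0.2·M/P_y.
At P_x=4.6, P_y=11, M=38: y* = 0.2·38/11 = 0.6909.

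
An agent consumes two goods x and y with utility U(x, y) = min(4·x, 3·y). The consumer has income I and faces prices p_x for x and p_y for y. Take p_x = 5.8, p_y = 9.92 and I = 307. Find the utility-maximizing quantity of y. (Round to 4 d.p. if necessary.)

y* = 21.5137

With perfect complements, no substitution: consume in ratio x:y = 3:4.
Budget: p_x·x + p_y·(4/3)·x = I, so (3·p_x + 4·p_y)·x = 3·I.
Demand: x*(p_x,p_y,I) = 3·I/(3·p_x + 4·p_y), y* = 4·I/(3·p_x + 4·p_y).
Here 3·5.8 + 4·9.92 = 57.08, giving y* = 21.5137.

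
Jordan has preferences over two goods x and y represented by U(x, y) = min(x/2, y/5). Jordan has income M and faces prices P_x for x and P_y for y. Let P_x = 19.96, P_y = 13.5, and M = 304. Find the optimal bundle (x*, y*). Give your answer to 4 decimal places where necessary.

x* = 5.66, y* = 14.1501

Leontief preferences: the optimum is at the kink where x/2 = y/5, i.e. y = (5/2)·x.
Budget: P_x·x + P_y·(5/2)·x = M, so (2·P_x + 5·P_y)·x = 2·M.
Demand: x*(P_x,P_y,M) = 2·M/(2·P_x + 5·P_y), y* = 5·M/(2·P_x + 5·P_y).
Here 2·19.96 + 5·13.5 = 107.42, giving x* = 5.66 and y* = 14.1501.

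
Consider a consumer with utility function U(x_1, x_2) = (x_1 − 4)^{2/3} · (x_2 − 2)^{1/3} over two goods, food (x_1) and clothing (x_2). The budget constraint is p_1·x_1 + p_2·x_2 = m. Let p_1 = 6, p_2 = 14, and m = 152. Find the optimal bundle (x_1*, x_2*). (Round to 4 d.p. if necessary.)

Let x_1' = x_1−4, x_2' = x_2−2. MRS = 2·x_2'/x_1' = p_1/p_2.
Substituting into the budget: x_1* = 4 + 2/3·(m − 4·p_1 − 2·p_2)/p_1, and x_2* = 2 + 1/3·(…)/p_2.
Discretionary income = 152 − 4·6 − 2·14 = 100; x_1* = 4 + 2/3·100/6 = 15.1111; x_2* = 2 + 1/3·100/14 = 4.381.

x_1* = 15.1111, x_2* = 4.381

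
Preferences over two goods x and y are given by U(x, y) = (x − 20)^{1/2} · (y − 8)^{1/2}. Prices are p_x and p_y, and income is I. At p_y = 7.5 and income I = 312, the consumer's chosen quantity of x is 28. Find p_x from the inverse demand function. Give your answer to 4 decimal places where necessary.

This is Cobb-Douglas in (x−20, y−8): tangency gives 0.5·p_y·(y−8) = 0.5·p_x·(x−20).
After buying the subsistence bundle (20, 8), a share 0.5 of the remaining income goes to x: x* = 20 + 0.5·(I − 20p_x − 8p_y)/p_x.
Set x* = 28 in the demand function and solve for p_x: p_x = 7.

p_x = 7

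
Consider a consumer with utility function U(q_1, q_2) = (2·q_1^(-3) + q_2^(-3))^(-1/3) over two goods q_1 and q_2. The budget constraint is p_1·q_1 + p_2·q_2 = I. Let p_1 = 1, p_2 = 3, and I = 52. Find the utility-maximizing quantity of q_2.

q_2* = 11.3908

MRS = MU_q_1/MU_q_2 = 2·(q_2/q_1)^(4). Set equal to p_1/p_2.
Solve for the ratio: q_2/q_1 = [(1/2)·p_1/p_2]^(0.25).
Substitute q_2 = (q_2/q_1)·q_1 into the budget: q_1* = I/(p_1 + p_2·(q_2/q_1)).
Numerically q_2/q_1 = 0.638943, so q_1* = 52/(1 + 3·0.638943) = 17.8276 and q_2* = 0.638943·17.8276 = 11.3908.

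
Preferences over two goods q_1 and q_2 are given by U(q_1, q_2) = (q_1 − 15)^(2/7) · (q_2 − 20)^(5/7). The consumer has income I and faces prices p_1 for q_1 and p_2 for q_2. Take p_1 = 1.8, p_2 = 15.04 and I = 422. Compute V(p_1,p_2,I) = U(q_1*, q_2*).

This is Cobb-Douglas in (q_1−15, q_2−20): tangency gives 2/7·p_2·(q_2−20) = 5/7·p_1·(q_1−15).
After buying the subsistence bundle (15, 20), a share 2/7 of the remaining income goes to q_1: q_1* = 15 + 2/7·(I − 15p_1 − 20p_2)/p_1.
Discretionary income = 422 − 15·1.8 − 20·15.04 = 94.2; q_1* = 15 + 2/7·94.2/1.8 = 29.9524; q_2* = 20 + 5/7·94.2/15.04 = 24.4738.
Utility at the optimum: U(29.9524, 24.4738) = 6.3154.

V = 6.3154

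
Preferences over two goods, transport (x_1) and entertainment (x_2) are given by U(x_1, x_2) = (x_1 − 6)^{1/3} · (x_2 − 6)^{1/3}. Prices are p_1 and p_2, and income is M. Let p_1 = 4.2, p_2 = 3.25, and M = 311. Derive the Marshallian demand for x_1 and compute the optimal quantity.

Substituting into the budget: x_1* = 6 + 0.5·(M − 6·p_1 − 6·p_2)/p_1, and x_2* = 6 + 0.5·(…)/p_2.
Discretionary income = 311 − 6·4.2 − 6·3.25 = 266.3; x_1* = 6 + 0.5·266.3/4.2 = 37.7024.

x_1* = 37.7024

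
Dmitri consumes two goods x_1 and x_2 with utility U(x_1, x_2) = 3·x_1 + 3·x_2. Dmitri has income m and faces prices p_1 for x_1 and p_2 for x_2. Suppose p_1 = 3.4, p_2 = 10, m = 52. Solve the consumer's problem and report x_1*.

x_1* = 15.2941

Linear utility — the consumer picks whichever good has higher MU/price: 3/3.4 = 0.8824 vs 3/10 = 0.3.
x_1 gives more utility per dollar, so spend all income on x_1: x_1* = m/p_1, x_2* = 0.
Numerically: x_1* = 15.2941, x_2* = 0.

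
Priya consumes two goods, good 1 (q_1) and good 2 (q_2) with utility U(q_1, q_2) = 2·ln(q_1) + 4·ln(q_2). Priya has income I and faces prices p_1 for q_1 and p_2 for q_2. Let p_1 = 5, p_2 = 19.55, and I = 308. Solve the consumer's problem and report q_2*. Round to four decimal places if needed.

Demand: q_1*(p_1,p_2,I) = 1/3·I/p_1 and q_2* = 2/3·I/p_2.
At p_1=5, p_2=19.55, I=308: q_2* = 2/3·308/19.55 = 10.503.

q_2* = 10.503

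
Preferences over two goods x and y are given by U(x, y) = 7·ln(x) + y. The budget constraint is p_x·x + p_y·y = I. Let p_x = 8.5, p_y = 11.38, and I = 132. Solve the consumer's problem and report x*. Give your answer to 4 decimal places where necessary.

So x*(p_x,p_y) = 7·p_y/p_x, independent of income; and y* = (I − 7·p_y)/p_y.
At the given prices: x* = 7·11.38/8.5 = 9.3718.

x* = 9.3718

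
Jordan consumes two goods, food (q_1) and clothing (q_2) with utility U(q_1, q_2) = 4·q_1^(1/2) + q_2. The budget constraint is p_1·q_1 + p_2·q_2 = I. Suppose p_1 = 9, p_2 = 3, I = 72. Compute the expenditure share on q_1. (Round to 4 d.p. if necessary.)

share on q_1 = 0.0556

Utility is quasi-linear in q_2; the FOC for q_1 is 2/√q_1 = p_1/p_2.
Thus q_1* = (2·p_2/p_1)² — independent of I — with the rest of income spent on q_2.
Plugging in: q_1* = (2·3/9)² = 0.4444, q_2* = 22.6667.
Expenditure on q_1: 9·0.4444 = 4; share = 0.0556.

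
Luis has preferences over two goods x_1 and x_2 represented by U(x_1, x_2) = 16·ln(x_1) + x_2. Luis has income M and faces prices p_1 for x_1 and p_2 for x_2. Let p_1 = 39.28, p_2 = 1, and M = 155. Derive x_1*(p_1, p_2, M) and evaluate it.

Set MRS = p_1/p_2: (16/x_1)/1 = p_1/p_2.
So x_1*(p_1,p_2) = 16·p_2/p_1, independent of income; and x_2* = (M − 16·p_2)/p_2.
At the given prices: x_1* = 16·1/39.28 = 0.4073.

x_1* = 0.4073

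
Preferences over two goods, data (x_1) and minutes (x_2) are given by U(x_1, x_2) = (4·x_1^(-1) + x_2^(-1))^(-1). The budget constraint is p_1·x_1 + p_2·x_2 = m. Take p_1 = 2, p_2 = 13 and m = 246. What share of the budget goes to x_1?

MRS = MU_x_1/MU_x_2 = 4·(x_2/x_1)^(2). Set equal to p_1/p_2.
Hence x_2/x_1 = ((1/4)·p_1/p_2)^(1/(2)), i.e. raised to the 0.5 power.
Substitute x_2 = (x_2/x_1)·x_1 into the budget: x_1* = m/(p_1 + p_2·(x_2/x_1)).
Numerically x_2/x_1 = 0.196116, so x_1* = 246/(2 + 13·0.196116) = 54.0718 and x_2* = 0.196116·54.0718 = 10.6043.
Expenditure on x_1: 2·54.0718 = 108.1435; share = 0.4396.

share on x_1 = 0.4396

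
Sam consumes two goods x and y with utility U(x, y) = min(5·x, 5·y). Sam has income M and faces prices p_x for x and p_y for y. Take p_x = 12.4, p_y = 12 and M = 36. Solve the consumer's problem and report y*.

Leontief preferences: the optimum is at the kink where x/5 = y/5, i.e. y = x.
Budget: p_x·x + p_y·x = M, so (5·p_x + 5·p_y)·x = 5·M.
Demand: x*(p_x,p_y,M) = 5·M/(5·p_x + 5·p_y), y* = 5·M/(5·p_x + 5·p_y).
Here 5·12.4 + 5·12 = 122, giving y* = 1.4754.

y* = 1.4754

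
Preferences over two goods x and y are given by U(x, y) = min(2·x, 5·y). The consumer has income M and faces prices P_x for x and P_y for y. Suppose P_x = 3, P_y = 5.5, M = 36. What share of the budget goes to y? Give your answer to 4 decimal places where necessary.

share on y = 0.4231

With perfect complements, no substitution: consume in ratio x:y = 5:2.
Budget: P_x·x + P_y·(2/5)·x = M, so (5·P_x + 2·P_y)·x = 5·M.
Demand: x*(P_x,P_y,M) = 5·M/(5·P_x + 2·P_y), y* = 2·M/(5·P_x + 2·P_y).
Here 5·3 + 2·5.5 = 26, giving x* = 6.9231 and y* = 2.7692.
Expenditure on y: 5.5·2.7692 = 15.2308; share = 0.4231.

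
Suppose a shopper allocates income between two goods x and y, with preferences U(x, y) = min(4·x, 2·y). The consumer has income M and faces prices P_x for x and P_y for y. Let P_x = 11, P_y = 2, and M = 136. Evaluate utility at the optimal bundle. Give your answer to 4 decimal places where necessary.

With perfect complements, no substitution: consume in ratio x:y = 2:4.
Budget: P_x·x + P_y·2·x = M, so (2·P_x + 4·P_y)·x = 2·M.
Demand: x*(P_x,P_y,M) = 2·M/(2·P_x + 4·P_y), y* = 4·M/(2·P_x + 4·P_y).
Here 2·11 + 4·2 = 30, giving x* = 9.0667 and y* = 18.1333.
Utility at the optimum: U(9.0667, 18.1333) = 36.2667.

V = 36.2667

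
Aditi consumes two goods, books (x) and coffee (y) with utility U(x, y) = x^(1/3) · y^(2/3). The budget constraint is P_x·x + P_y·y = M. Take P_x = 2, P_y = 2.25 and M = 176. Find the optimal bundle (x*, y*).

x* = 29.3333, y* = 52.1481

MU_x/MU_y = (1/3·y)/(2/3·x); tangency sets this equal to P_x/P_y.
Rearranging, P_y·y = 2·P_x·x. Substituting into the budget gives P_x·x·(1 + 2) = M.
Demand: x*(P_x,P_y,M) = 1/3·M/P_x and y* = 2/3·M/P_y.
At P_x=2, P_y=2.25, M=176: x* = 1/3·176/2 = 29.3333, y* = 52.1481.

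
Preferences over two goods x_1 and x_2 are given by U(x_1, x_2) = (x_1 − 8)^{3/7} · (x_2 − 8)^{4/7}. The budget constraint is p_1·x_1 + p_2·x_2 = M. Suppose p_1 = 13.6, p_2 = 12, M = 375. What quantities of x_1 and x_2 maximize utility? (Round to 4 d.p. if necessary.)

x_1* = 13.3634, x_2* = 16.1048

Let x_1' = x_1−8, x_2' = x_2−8. MRS = (3/4)·x_2'/x_1' = p_1/p_2.
Substituting into the budget: x_1* = 8 + 3/7·(M − 8·p_1 − 8·p_2)/p_1, and x_2* = 8 + 4/7·(…)/p_2.
Discretionary income = 375 − 8·13.6 − 8·12 = 170.2; x_1* = 8 + 3/7·170.2/13.6 = 13.3634; x_2* = 8 + 4/7·170.2/12 = 16.1048.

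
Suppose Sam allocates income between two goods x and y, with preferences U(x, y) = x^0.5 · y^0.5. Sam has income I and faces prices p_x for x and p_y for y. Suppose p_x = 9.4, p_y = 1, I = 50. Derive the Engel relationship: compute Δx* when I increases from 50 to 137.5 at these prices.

Δx* = 4.6543

Tangency: MRS = y/x = p_x/p_y.
So 0.5·p_y·y = 0.5·p_x·x; combined with the budget, a share 0.5 of income goes to x.
Demand: x*(p_x,p_y,I) = 0.5·I/p_x and y* = 0.5·I/p_y.
At p_x=9.4, p_y=1, I=50: x* = 0.5·50/9.4 = 2.6596.
At I' = 137.5: x* = 7.3138. Change: 7.3138 − 2.6596 = 4.6543.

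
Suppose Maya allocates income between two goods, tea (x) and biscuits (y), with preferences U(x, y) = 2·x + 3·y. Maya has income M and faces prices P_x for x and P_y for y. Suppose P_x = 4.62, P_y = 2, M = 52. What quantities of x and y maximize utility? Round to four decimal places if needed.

Linear utility — the consumer picks whichever good has higher MU/price: 2/4.62 = 0.4329 vs 3/2 = 1.5.
y gives more utility per dollar, so spend all income on y: y* = M/P_y, x* = 0.
Numerically: x* = 0, y* = 26.

x* = 0, y* = 26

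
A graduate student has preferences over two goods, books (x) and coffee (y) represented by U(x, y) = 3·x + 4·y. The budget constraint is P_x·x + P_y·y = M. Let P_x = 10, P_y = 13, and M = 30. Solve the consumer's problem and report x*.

x* = 0

Linear utility — the consumer picks whichever good has higher MU/price: 3/10 = 0.3 vs 4/13 = 0.3077.
y gives more utility per dollar, so spend all income on y: y* = M/P_y, x* = 0.
Numerically: x* = 0, y* = 2.3077.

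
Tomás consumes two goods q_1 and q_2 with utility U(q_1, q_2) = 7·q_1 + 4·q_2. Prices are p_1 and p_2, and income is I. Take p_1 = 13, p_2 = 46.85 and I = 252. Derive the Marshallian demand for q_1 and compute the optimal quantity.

Perfect substitutes: compare marginal utility per dollar. 7/p_1 vs 4/p_2 → 0.5385 vs 0.0854.
q_1 gives more utility per dollar, so spend all income on q_1: q_1* = I/p_1, q_2* = 0.
Numerically: q_1* = 19.3846, q_2* = 0.

q_1* = 19.3846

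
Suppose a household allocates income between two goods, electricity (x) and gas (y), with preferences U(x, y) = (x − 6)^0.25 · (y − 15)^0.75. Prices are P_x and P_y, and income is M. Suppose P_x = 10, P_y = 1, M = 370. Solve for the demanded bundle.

This is Cobb-Douglas in (x−6, y−15): tangency gives 0.25·P_y·(y−15) = 0.75·P_x·(x−6).
After buying the subsistence bundle (6, 15), a share 0.25 of the remaining income goes to x: x* = 6 + 0.25·(M − 6P_x − 15P_y)/P_x.
Discretionary income = 370 − 6·10 − 15·1 = 295; x* = 6 + 0.25·295/10 = 13.375; y* = 15 + 0.75·295/1 = 236.25.

x* = 13.375, y* = 236.25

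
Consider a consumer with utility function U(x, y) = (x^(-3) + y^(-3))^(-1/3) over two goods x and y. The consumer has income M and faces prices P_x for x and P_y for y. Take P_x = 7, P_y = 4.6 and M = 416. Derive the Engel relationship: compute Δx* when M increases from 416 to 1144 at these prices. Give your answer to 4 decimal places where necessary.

From the CES first-order condition, (y/x)^(4) = P_x/P_y.
Hence y/x = (P_x/P_y)^(1/(4)), i.e. raised to the 0.25 power.
With the ratio pinned down, the budget gives x* = M/(P_x + P_y·(y/x)) and y* = (y/x)·x*.
Numerically y/x = 1.11067, so x* = 416/(7 + 4.6·1.11067) = 34.3544.
At M' = 1144: x* = 94.4745. Change: 94.4745 − 34.3544 = 60.1202.

Δx* = 60.1202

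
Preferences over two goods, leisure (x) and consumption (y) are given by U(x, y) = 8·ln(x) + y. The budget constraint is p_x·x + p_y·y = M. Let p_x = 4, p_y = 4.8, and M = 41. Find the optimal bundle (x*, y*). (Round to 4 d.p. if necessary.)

x* = 9.6, y* = 0.5417

Set MRS = p_x/p_y: (8/x)/1 = p_x/p_y.
So x*(p_x,p_y) = 8·p_y/p_x, independent of income; and y* = (M − 8·p_y)/p_y.
At the given prices: x* = 8·4.8/4 = 9.6, and y* = 0.5417.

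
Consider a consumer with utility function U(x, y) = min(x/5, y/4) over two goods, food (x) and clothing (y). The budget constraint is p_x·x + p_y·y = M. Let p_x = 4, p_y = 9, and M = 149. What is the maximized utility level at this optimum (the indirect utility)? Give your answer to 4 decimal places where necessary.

V = 2.6607

With perfect complements, no substitution: consume in ratio x:y = 5:4.
Budget: p_x·x + p_y·(4/5)·x = M, so (5·p_x + 4·p_y)·x = 5·M.
Demand: x*(p_x,p_y,M) = 5·M/(5·p_x + 4·p_y), y* = 4·M/(5·p_x + 4·p_y).
Here 5·4 + 4·9 = 56, giving x* = 13.3036 and y* = 10.6429.
Utility at the optimum: U(13.3036, 10.6429) = 2.6607.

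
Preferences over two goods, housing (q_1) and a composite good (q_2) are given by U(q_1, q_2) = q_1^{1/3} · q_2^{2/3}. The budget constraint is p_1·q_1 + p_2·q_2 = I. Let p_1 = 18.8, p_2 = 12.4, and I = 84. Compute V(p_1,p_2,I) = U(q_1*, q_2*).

MU_q_1/MU_q_2 = (1/3·q_2)/(2/3·q_1); tangency sets this equal to p_1/p_2.
Rearranging, p_2·q_2 = 2·p_1·q_1. Substituting into the budget gives p_1·q_1·(1 + 2) = I.
Demand: q_1*(p_1,p_2,I) = 1/3·I/p_1 and q_2* = 2/3·I/p_2.
At p_1=18.8, p_2=12.4, I=84: q_1* = 1/3·84/18.8 = 1.4894, q_2* = 4.5161.
Utility at the optimum: U(1.4894, 4.5161) = 3.1202.

V = 3.1202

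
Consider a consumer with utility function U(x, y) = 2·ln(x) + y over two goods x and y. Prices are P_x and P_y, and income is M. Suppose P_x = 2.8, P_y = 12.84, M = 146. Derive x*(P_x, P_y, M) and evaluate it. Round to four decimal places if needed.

Set MRS = P_x/P_y: (2/x)/1 = P_x/P_y.
So x*(P_x,P_y) = 2·P_y/P_x, independent of income; and y* = (M − 2·P_y)/P_y.
At the given prices: x* = 2·12.84/2.8 = 9.1714.

x* = 9.1714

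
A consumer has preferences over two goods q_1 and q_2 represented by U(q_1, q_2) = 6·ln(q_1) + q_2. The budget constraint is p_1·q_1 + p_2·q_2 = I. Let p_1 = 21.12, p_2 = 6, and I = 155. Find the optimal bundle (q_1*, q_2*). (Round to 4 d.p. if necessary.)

q_1* = 1.7045, q_2* = 19.8333

Set MRS = p_1/p_2: (6/q_1)/1 = p_1/p_2.
So q_1*(p_1,p_2) = 6·p_2/p_1, independent of income; and q_2* = (I − 6·p_2)/p_2.
At the given prices: q_1* = 6·6/21.12 = 1.7045, and q_2* = 19.8333.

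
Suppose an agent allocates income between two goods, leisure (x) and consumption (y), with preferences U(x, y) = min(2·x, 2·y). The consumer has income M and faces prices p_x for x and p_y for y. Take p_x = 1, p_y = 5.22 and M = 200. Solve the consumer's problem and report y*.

Here 2·1 + 2·5.22 = 12.44, giving y* = 32.1543.

y* = 32.1543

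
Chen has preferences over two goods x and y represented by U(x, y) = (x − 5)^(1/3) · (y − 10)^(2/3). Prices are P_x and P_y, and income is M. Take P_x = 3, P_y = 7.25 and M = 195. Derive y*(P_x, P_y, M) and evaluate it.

Let x' = x−5, y' = y−10. MRS = (1/2)·y'/x' = P_x/P_y.
Substituting into the budget: x* = 5 + 1/3·(M − 5·P_x − 10·P_y)/P_x, and y* = 10 + 2/3·(…)/P_y.
Discretionary income = 195 − 5·3 − 10·7.25 = 107.5; y* = 10 + 2/3·107.5/7.25 = 19.8851.

y* = 19.8851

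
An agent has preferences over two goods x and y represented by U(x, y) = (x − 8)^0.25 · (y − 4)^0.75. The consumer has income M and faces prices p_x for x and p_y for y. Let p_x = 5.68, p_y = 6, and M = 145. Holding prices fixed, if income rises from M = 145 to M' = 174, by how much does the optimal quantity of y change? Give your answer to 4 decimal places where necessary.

Δy* = 3.625

Let x' = x−8, y' = y−4. MRS = (1/3)·y'/x' = p_x/p_y.
After buying the subsistence bundle (8, 4), a share 0.25 of the remaining income goes to x: x* = 8 + 0.25·(M − 8p_x − 4p_y)/p_x.
Discretionary income = 145 − 8·5.68 − 4·6 = 75.56; y* = 4 + 0.75·75.56/6 = 13.445.
At M' = 174: y* = 17.07. Change: 17.07 − 13.445 = 3.625.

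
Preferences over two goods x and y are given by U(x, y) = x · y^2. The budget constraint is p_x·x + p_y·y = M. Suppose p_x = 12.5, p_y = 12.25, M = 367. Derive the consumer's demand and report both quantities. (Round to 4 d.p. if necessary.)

x* = 9.7867, y* = 19.9728

MU_x/MU_y = (y)/(2·x); tangency sets this equal to p_x/p_y.
Rearranging, p_y·y = 2·p_x·x. Substituting into the budget gives p_x·x·(1 + 2) = M.
Demand: x*(p_x,p_y,M) = 1/3·M/p_x and y* = 2/3·M/p_y.
At p_x=12.5, p_y=12.25, M=367: x* = 1/3·367/12.5 = 9.7867, y* = 19.9728.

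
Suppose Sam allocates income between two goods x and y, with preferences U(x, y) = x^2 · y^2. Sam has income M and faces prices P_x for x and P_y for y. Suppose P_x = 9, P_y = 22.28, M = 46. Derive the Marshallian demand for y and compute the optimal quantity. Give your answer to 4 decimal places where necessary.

At P_x=9, P_y=22.28, M=46: y* = 0.5·46/22.28 = 1.0323.

y* = 1.0323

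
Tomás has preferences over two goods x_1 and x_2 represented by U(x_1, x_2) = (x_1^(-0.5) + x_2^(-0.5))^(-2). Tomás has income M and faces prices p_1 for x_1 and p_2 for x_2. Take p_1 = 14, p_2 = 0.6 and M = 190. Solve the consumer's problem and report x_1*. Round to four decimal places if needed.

Numerically x_2/x_1 = 8.165533, so x_1* = 190/(14 + 0.6·8.165533) = 10.0533.

x_1* = 10.0533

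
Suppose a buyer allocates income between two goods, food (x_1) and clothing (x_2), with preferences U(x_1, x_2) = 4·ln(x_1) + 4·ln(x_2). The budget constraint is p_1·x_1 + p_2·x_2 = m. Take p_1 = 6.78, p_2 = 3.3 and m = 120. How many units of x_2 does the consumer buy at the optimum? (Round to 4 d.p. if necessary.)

The MRS is x_2/x_1. Set MRS = p_1/p_2.
So 4·p_2·x_2 = 4·p_1·x_1; combined with the budget, a share 0.5 of income goes to x_1.
Demand: x_1*(p_1,p_2,m) = 0.5·m/p_1 and x_2* = 0.5·m/p_2.
At p_1=6.78, p_2=3.3, m=120: x_2* = 0.5·120/3.3 = 18.1818.

x_2* = 18.1818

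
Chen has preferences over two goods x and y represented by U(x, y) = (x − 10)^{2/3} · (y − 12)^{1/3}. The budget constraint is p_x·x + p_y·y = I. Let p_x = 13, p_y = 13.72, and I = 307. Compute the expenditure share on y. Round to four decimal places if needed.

This is Cobb-Douglas in (x−10, y−12): tangency gives 2/3·p_y·(y−12) = 1/3·p_x·(x−10).
After buying the subsistence bundle (10, 12), a share 2/3 of the remaining income goes to x: x* = 10 + 2/3·(I − 10p_x − 12p_y)/p_x.
Discretionary income = 307 − 10·13 − 12·13.72 = 12.36; x* = 10 + 2/3·12.36/13 = 10.6338; y* = 12 + 1/3·12.36/13.72 = 12.3003.
Expenditure on y: 13.72·12.3003 = 168.76; share = 0.5497.

share on y = 0.5497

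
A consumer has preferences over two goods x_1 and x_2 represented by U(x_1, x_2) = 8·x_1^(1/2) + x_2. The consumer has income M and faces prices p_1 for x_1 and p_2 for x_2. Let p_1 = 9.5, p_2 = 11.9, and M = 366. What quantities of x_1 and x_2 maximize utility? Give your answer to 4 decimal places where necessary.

x_1* = 25.1054, x_2* = 10.7142

MU_x_1 = 4/√x_1, MU_x_2 = 1. Tangency: 4/√x_1 = p_1/p_2.
Thus x_1* = (4·p_2/p_1)² — independent of M — with the rest of income spent on x_2.
Plugging in: x_1* = (4·11.9/9.5)² = 25.1054, x_2* = 10.7142.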